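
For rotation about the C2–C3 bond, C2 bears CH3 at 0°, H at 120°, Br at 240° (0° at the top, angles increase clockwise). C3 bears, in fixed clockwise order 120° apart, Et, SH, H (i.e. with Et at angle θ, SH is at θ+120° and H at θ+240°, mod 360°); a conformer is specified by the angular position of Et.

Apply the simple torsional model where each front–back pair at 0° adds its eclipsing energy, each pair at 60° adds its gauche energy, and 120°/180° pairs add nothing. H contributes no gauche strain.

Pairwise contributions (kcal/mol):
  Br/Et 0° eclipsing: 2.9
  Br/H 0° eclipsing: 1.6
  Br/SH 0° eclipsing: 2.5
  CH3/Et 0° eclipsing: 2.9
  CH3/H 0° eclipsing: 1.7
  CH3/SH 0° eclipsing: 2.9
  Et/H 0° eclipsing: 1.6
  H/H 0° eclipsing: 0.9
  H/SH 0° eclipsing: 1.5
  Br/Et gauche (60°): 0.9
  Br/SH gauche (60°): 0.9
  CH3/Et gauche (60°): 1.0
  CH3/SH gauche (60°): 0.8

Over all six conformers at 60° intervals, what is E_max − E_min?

4.8 kcal/mol

Et at 0° (eclipsed): CH3–Et eclipsed, H–SH eclipsed, Br–H eclipsed; 2.9 + 1.5 + 1.6 = 6.0 kcal/mol.
Et at 60° (staggered): CH3–Et gauche, Br–SH gauche; 1.0 + 0.9 = 1.9 kcal/mol.
Et at 120° (eclipsed): CH3–H eclipsed, H–Et eclipsed, Br–SH eclipsed; 1.7 + 1.6 + 2.5 = 5.8 kcal/mol.
Et at 180° (staggered): CH3–SH gauche, Br–Et gauche, Br–SH gauche; 0.8 + 0.9 + 0.9 = 2.6 kcal/mol.
Et at 240° (eclipsed): CH3–SH eclipsed, H–H eclipsed, Br–Et eclipsed; 2.9 + 0.9 + 2.9 = 6.7 kcal/mol.
Et at 300° (staggered): CH3–Et gauche, CH3–SH gauche, Br–Et gauche; 1.0 + 0.8 + 0.9 = 2.7 kcal/mol.
Max at 240° (6.7 kcal/mol), min at 60° (1.9 kcal/mol); barrier = 4.8 kcal/mol.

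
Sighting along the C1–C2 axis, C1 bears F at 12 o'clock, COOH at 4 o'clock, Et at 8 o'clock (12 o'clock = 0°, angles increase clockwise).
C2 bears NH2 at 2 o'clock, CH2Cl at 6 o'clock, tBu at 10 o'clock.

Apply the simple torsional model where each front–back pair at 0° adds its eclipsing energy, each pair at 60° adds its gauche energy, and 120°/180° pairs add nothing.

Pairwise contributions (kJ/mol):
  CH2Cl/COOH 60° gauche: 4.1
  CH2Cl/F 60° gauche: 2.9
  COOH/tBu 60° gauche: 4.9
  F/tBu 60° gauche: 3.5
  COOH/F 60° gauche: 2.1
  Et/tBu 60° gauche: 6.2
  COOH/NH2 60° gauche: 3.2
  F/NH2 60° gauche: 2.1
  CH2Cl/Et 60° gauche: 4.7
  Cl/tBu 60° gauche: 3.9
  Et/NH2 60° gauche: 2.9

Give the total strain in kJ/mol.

23.8 kJ/mol

This conformer is staggered. F at 0° is gauche with NH2 at 60° (2.1); F at 0° is gauche with tBu at 300° (3.5); COOH at 120° is gauche with NH2 at 60° (3.2); COOH at 120° is gauche with CH2Cl at 180° (4.1); Et at 240° is gauche with CH2Cl at 180° (4.7); Et at 240° is gauche with tBu at 300° (6.2). Total 23.8 kJ/mol.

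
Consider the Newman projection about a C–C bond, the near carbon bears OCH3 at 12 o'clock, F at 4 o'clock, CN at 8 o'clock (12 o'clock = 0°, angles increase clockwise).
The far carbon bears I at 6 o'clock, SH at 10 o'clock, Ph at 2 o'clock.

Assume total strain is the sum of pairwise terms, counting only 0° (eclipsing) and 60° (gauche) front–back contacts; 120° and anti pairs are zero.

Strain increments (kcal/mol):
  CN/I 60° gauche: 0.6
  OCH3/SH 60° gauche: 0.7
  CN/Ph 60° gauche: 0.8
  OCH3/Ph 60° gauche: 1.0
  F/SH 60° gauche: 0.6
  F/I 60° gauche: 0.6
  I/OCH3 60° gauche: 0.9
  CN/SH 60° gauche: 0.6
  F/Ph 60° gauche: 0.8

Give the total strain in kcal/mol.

This conformer (staggered): OCH3(0°)/SH(300°) gauche 0.7; OCH3(0°)/Ph(60°) gauche 1.0; F(120°)/I(180°) gauche 0.6; F(120°)/Ph(60°) gauche 0.8; CN(240°)/I(180°) gauche 0.6; CN(240°)/SH(300°) gauche 0.6 → 4.3 kcal/mol.

4.3 kcal/mol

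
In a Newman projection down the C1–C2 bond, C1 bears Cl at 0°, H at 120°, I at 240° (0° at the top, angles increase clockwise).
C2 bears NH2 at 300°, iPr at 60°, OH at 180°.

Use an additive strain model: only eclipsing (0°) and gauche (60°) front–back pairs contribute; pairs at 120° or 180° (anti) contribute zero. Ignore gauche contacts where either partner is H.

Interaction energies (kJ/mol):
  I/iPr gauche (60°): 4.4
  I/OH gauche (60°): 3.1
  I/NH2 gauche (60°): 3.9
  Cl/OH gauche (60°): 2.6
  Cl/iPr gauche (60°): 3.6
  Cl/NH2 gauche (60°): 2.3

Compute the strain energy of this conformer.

12.9 kJ/mol

This conformer (staggered): Cl–NH2 gauche, Cl–iPr gauche, I–NH2 gauche, I–OH gauche; 2.3 + 3.6 + 3.9 + 3.1 = 12.9 kJ/mol.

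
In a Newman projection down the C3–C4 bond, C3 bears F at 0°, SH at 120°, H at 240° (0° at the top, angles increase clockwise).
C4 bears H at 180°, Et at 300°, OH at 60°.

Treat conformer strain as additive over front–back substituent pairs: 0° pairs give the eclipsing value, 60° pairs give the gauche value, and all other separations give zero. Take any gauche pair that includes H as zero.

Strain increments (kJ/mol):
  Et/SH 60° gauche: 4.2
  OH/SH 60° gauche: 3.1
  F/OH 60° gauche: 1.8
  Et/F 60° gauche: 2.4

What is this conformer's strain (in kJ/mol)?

This conformer (staggered): F(0°)/Et(300°) gauche 2.4; F(0°)/OH(60°) gauche 1.8; SH(120°)/OH(60°) gauche 3.1 → 7.3 kJ/mol.

7.3 kJ/mol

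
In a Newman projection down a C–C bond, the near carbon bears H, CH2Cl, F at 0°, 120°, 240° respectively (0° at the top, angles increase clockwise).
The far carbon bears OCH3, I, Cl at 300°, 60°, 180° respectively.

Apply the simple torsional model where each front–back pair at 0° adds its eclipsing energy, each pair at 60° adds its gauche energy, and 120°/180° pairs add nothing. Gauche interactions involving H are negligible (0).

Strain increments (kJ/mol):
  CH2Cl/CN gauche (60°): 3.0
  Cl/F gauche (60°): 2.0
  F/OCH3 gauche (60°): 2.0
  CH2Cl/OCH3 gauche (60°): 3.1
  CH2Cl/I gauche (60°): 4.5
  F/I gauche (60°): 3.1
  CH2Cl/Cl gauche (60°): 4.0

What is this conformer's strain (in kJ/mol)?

This conformer (staggered): CH2Cl(120°)/I(60°) gauche 4.5; CH2Cl(120°)/Cl(180°) gauche 4.0; F(240°)/OCH3(300°) gauche 2.0; F(240°)/Cl(180°) gauche 2.0 → 12.5 kJ/mol.

12.5 kJ/mol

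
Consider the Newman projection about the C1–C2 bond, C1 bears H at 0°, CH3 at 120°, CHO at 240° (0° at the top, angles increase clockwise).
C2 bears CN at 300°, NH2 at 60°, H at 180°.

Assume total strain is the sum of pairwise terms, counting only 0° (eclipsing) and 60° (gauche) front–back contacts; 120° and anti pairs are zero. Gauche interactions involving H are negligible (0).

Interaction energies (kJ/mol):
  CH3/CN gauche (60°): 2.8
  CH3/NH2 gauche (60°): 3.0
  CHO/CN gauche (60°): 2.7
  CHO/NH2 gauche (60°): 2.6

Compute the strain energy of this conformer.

This conformer (staggered): CH3–NH2 gauche, CHO–CN gauche; 3.0 + 2.7 = 5.7 kJ/mol.

5.7 kJ/mol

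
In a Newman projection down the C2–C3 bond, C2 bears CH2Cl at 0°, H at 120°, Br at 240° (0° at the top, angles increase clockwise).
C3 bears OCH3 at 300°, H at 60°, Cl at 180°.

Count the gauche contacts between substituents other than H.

Non-H gauche pairs: CH2Cl(0°)/OCH3(300°); Br(240°)/OCH3(300°); Br(240°)/Cl(180°) — 3 interactions.

3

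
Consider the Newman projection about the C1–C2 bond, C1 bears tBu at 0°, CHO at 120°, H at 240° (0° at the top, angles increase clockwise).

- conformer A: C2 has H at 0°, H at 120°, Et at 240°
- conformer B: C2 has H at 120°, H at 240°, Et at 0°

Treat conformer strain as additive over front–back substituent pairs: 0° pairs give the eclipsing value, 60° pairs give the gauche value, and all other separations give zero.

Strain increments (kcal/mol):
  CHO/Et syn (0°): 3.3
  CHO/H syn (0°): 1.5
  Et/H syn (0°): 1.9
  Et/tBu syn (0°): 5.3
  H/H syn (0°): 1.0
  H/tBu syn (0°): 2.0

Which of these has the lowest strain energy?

A (eclipsed): tBu–H eclipsed, CHO–H eclipsed, H–Et eclipsed; 2.0 + 1.5 + 1.9 = 5.4 kcal/mol.
B (eclipsed): tBu–Et eclipsed, CHO–H eclipsed, H–H eclipsed; 5.3 + 1.5 + 1.0 = 7.8 kcal/mol.
A has the lowest total (5.4 kcal/mol).

A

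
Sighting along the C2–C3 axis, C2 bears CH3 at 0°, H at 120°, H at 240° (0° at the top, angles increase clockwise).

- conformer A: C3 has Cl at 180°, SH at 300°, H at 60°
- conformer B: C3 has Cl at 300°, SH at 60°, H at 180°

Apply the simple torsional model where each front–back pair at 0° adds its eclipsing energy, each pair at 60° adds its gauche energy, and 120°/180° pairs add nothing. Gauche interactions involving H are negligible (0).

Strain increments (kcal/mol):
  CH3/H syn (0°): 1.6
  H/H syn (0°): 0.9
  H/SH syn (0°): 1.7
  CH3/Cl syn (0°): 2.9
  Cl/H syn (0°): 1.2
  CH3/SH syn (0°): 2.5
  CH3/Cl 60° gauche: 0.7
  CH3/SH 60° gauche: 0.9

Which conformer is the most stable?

A (staggered): CH3(0°)/SH(300°) gauche 0.9 → 0.9 kcal/mol.
B (staggered): CH3(0°)/Cl(300°) gauche 0.7; CH3(0°)/SH(60°) gauche 0.9 → 1.6 kcal/mol.
A has the lowest total (0.9 kcal/mol).

A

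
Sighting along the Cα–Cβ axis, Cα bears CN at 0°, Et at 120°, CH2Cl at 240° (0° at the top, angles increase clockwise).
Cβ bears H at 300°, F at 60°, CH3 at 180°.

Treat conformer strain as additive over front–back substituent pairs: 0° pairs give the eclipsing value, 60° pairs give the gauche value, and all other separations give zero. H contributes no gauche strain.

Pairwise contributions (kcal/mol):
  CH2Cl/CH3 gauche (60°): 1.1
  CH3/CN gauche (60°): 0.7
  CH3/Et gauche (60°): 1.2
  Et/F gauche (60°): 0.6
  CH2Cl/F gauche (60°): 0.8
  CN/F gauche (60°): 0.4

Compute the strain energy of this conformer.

This conformer is staggered. CN at 0° is gauche with F at 60° (0.4); Et at 120° is gauche with F at 60° (0.6); Et at 120° is gauche with CH3 at 180° (1.2); CH2Cl at 240° is gauche with CH3 at 180° (1.1). Total 3.3 kcal/mol.

3.3 kcal/mol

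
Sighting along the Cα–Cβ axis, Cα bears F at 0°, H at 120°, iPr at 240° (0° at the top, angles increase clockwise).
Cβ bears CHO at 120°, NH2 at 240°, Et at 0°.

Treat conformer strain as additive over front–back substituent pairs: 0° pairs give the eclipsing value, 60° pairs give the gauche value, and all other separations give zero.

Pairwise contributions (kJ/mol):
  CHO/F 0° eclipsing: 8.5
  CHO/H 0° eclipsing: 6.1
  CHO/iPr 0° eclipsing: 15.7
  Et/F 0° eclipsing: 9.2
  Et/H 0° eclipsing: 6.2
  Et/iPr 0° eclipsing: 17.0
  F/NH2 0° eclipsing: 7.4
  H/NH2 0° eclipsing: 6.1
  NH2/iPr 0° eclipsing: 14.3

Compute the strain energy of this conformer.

29.6 kJ/mol

This conformer (eclipsed): F(0°)/Et(0°) eclipsed 9.2; H(120°)/CHO(120°) eclipsed 6.1; iPr(240°)/NH2(240°) eclipsed 14.3 → 29.6 kJ/mol.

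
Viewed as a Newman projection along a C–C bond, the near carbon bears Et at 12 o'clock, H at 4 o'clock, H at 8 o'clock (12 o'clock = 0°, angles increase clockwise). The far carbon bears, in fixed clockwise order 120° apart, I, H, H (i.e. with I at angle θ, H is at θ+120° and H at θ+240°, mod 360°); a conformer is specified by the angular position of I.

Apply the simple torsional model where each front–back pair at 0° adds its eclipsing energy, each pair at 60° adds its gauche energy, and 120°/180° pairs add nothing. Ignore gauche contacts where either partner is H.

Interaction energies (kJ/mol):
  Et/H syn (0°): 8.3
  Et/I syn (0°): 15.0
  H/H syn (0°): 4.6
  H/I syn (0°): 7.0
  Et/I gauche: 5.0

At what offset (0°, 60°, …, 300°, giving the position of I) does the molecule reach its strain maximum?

0°

I at 0° (eclipsed): Et–I eclipsed, H–H eclipsed, H–H eclipsed; 15.0 + 4.6 + 4.6 = 24.2 kJ/mol.
I at 60° (staggered): Et–I gauche; 5.0 = 5.0 kJ/mol.
I at 120° (eclipsed): Et–H eclipsed, H–I eclipsed, H–H eclipsed; 8.3 + 7.0 + 4.6 = 19.9 kJ/mol.
I at 180° (staggered): no non-H gauche contacts → 0.0 kJ/mol.
I at 240° (eclipsed): Et–H eclipsed, H–H eclipsed, H–I eclipsed; 8.3 + 4.6 + 7.0 = 19.9 kJ/mol.
I at 300° (staggered): Et–I gauche; 5.0 = 5.0 kJ/mol.
The maximum (24.2 kJ/mol) occurs with I at 0°.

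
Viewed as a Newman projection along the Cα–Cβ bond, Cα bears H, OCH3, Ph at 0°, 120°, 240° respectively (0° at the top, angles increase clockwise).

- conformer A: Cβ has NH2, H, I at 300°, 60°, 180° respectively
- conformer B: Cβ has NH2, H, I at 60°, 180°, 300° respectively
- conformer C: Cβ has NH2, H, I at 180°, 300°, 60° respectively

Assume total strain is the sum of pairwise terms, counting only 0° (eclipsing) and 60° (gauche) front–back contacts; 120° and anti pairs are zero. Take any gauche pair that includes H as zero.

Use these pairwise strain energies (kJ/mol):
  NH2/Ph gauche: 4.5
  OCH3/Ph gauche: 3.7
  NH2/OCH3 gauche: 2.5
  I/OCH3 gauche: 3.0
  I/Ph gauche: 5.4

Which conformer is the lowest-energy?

B

A (staggered): OCH3–I gauche, Ph–NH2 gauche, Ph–I gauche; 3.0 + 4.5 + 5.4 = 12.9 kJ/mol.
B (staggered): OCH3–NH2 gauche, Ph–I gauche; 2.5 + 5.4 = 7.9 kJ/mol.
C (staggered): OCH3–NH2 gauche, OCH3–I gauche, Ph–NH2 gauche; 2.5 + 3.0 + 4.5 = 10.0 kJ/mol.
B has the lowest total (7.9 kJ/mol).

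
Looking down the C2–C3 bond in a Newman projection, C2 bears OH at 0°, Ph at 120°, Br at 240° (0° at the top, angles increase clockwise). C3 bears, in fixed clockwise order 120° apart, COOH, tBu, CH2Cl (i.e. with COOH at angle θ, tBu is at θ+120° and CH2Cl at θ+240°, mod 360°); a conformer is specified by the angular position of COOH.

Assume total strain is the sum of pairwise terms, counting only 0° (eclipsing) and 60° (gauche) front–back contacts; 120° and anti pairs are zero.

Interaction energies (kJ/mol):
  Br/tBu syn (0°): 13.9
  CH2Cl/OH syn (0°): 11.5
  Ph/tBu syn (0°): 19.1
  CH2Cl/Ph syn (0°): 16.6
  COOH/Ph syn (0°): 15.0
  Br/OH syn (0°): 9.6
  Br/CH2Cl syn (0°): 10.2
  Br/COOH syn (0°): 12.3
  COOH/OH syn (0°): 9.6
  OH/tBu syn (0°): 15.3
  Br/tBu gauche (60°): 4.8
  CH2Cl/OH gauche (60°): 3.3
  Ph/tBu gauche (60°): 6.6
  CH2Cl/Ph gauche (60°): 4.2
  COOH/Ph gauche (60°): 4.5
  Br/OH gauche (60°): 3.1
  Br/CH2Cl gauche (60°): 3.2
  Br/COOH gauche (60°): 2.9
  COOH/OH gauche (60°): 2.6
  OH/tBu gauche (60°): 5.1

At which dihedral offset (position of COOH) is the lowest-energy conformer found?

300°

COOH at 0° is eclipsed. OH at 0° is eclipsed with COOH at 0° (9.6); Ph at 120° is eclipsed with tBu at 120° (19.1); Br at 240° is eclipsed with CH2Cl at 240° (10.2). Total 38.9 kJ/mol.
COOH at 60° is staggered. OH at 0° is gauche with COOH at 60° (2.6); OH at 0° is gauche with CH2Cl at 300° (3.3); Ph at 120° is gauche with COOH at 60° (4.5); Ph at 120° is gauche with tBu at 180° (6.6); Br at 240° is gauche with tBu at 180° (4.8); Br at 240° is gauche with CH2Cl at 300° (3.2). Total 25.0 kJ/mol.
COOH at 120° is eclipsed. OH at 0° is eclipsed with CH2Cl at 0° (11.5); Ph at 120° is eclipsed with COOH at 120° (15.0); Br at 240° is eclipsed with tBu at 240° (13.9). Total 40.4 kJ/mol.
COOH at 180° is staggered. OH at 0° is gauche with tBu at 300° (5.1); OH at 0° is gauche with CH2Cl at 60° (3.3); Ph at 120° is gauche with COOH at 180° (4.5); Ph at 120° is gauche with CH2Cl at 60° (4.2); Br at 240° is gauche with COOH at 180° (2.9); Br at 240° is gauche with tBu at 300° (4.8). Total 24.8 kJ/mol.
COOH at 240° is eclipsed. OH at 0° is eclipsed with tBu at 0° (15.3); Ph at 120° is eclipsed with CH2Cl at 120° (16.6); Br at 240° is eclipsed with COOH at 240° (12.3). Total 44.2 kJ/mol.
COOH at 300° is staggered. OH at 0° is gauche with COOH at 300° (2.6); OH at 0° is gauche with tBu at 60° (5.1); Ph at 120° is gauche with tBu at 60° (6.6); Ph at 120° is gauche with CH2Cl at 180° (4.2); Br at 240° is gauche with COOH at 300° (2.9); Br at 240° is gauche with CH2Cl at 180° (3.2). Total 24.6 kJ/mol.
The minimum (24.6 kJ/mol) occurs with COOH at 300°.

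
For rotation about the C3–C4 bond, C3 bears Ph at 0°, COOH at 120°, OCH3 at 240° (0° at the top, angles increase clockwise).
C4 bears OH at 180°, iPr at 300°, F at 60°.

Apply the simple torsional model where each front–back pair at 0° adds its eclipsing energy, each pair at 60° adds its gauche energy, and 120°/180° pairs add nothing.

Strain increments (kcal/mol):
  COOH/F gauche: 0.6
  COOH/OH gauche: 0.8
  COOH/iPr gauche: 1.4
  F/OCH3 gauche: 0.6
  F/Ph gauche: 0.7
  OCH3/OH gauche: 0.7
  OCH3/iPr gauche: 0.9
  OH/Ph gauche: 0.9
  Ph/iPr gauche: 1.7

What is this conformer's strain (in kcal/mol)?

5.4 kcal/mol

This conformer (staggered): Ph–iPr gauche, Ph–F gauche, COOH–OH gauche, COOH–F gauche, OCH3–OH gauche, OCH3–iPr gauche; 1.7 + 0.7 + 0.8 + 0.6 + 0.7 + 0.9 = 5.4 kcal/mol.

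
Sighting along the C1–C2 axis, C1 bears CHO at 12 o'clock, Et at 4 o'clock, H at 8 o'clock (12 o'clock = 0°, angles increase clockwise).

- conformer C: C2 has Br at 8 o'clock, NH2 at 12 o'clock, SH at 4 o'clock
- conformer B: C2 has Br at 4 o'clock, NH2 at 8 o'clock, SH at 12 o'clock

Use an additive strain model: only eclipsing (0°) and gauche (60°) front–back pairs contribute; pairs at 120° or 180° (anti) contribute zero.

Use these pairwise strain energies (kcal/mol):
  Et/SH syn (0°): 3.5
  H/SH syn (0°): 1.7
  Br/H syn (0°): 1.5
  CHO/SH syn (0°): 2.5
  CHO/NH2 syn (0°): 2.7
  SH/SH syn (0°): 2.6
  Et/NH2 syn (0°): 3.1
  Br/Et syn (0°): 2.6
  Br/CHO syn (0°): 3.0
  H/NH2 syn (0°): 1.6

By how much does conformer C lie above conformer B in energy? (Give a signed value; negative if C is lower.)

C is eclipsed. CHO at 0° is eclipsed with NH2 at 0° (2.7); Et at 120° is eclipsed with SH at 120° (3.5); H at 240° is eclipsed with Br at 240° (1.5). Total 7.7 kcal/mol.
B is eclipsed. CHO at 0° is eclipsed with SH at 0° (2.5); Et at 120° is eclipsed with Br at 120° (2.6); H at 240° is eclipsed with NH2 at 240° (1.6). Total 6.7 kcal/mol.
E(C) − E(B) = 7.7 − 6.7 = +1.0 kcal/mol.

+1.0 kcal/mol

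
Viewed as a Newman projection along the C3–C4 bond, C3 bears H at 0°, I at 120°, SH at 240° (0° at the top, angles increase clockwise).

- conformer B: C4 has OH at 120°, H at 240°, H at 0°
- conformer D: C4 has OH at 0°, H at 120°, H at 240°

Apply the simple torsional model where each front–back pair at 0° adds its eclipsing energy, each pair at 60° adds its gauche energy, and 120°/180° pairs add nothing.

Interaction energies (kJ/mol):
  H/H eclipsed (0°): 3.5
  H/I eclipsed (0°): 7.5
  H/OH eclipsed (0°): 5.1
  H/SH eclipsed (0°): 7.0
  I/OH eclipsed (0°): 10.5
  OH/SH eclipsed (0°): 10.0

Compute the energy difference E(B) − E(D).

+1.4 kJ/mol

B (eclipsed): H–H eclipsed, I–OH eclipsed, SH–H eclipsed; 3.5 + 10.5 + 7.0 = 21.0 kJ/mol.
D (eclipsed): H–OH eclipsed, I–H eclipsed, SH–H eclipsed; 5.1 + 7.5 + 7.0 = 19.6 kJ/mol.
E(B) − E(D) = 21.0 − 19.6 = +1.4 kJ/mol.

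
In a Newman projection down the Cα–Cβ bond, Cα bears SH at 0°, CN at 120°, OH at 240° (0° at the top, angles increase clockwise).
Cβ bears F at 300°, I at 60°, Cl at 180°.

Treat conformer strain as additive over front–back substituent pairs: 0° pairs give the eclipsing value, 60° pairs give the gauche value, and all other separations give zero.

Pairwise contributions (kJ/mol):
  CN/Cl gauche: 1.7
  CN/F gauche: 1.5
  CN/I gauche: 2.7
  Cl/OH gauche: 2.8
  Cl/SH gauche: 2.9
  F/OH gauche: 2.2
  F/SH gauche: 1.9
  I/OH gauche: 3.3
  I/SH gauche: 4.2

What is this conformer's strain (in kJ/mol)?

This conformer is staggered. SH at 0° is gauche with F at 300° (1.9); SH at 0° is gauche with I at 60° (4.2); CN at 120° is gauche with I at 60° (2.7); CN at 120° is gauche with Cl at 180° (1.7); OH at 240° is gauche with F at 300° (2.2); OH at 240° is gauche with Cl at 180° (2.8). Total 15.5 kJ/mol.

15.5 kJ/mol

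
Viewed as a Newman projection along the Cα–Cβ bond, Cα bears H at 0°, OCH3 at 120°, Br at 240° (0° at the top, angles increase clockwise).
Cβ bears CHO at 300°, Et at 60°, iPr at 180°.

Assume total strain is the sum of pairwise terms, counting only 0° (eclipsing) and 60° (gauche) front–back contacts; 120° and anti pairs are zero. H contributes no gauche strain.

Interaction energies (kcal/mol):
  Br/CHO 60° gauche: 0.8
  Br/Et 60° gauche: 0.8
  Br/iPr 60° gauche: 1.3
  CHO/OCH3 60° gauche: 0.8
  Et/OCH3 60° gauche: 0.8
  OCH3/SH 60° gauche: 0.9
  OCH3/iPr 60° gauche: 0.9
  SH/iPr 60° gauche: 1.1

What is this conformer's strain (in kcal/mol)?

3.8 kcal/mol

This conformer (staggered): OCH3–Et gauche, OCH3–iPr gauche, Br–CHO gauche, Br–iPr gauche; 0.8 + 0.9 + 0.8 + 1.3 = 3.8 kcal/mol.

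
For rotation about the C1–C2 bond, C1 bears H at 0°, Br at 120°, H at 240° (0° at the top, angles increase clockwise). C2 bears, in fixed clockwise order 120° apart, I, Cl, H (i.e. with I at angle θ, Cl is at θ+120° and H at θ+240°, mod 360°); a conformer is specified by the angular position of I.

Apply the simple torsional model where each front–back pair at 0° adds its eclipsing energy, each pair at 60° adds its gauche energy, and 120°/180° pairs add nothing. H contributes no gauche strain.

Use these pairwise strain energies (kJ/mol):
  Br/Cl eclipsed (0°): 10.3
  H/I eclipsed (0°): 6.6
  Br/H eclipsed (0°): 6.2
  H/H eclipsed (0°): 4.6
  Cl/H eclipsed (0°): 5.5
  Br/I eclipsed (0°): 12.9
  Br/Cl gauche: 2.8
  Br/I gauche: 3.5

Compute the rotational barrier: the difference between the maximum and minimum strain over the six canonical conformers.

20.2 kJ/mol

I at 0° is eclipsed. H at 0° is eclipsed with I at 0° (6.6); Br at 120° is eclipsed with Cl at 120° (10.3); H at 240° is eclipsed with H at 240° (4.6). Total 21.5 kJ/mol.
I at 60° is staggered. Br at 120° is gauche with I at 60° (3.5); Br at 120° is gauche with Cl at 180° (2.8). Total 6.3 kJ/mol.
I at 120° is eclipsed. H at 0° is eclipsed with H at 0° (4.6); Br at 120° is eclipsed with I at 120° (12.9); H at 240° is eclipsed with Cl at 240° (5.5). Total 23.0 kJ/mol.
I at 180° is staggered. Br at 120° is gauche with I at 180° (3.5). Total 3.5 kJ/mol.
I at 240° is eclipsed. H at 0° is eclipsed with Cl at 0° (5.5); Br at 120° is eclipsed with H at 120° (6.2); H at 240° is eclipsed with I at 240° (6.6). Total 18.3 kJ/mol.
I at 300° is staggered. Br at 120° is gauche with Cl at 60° (2.8). Total 2.8 kJ/mol.
Max at 120° (23.0 kJ/mol), min at 300° (2.8 kJ/mol); barrier = 20.2 kJ/mol.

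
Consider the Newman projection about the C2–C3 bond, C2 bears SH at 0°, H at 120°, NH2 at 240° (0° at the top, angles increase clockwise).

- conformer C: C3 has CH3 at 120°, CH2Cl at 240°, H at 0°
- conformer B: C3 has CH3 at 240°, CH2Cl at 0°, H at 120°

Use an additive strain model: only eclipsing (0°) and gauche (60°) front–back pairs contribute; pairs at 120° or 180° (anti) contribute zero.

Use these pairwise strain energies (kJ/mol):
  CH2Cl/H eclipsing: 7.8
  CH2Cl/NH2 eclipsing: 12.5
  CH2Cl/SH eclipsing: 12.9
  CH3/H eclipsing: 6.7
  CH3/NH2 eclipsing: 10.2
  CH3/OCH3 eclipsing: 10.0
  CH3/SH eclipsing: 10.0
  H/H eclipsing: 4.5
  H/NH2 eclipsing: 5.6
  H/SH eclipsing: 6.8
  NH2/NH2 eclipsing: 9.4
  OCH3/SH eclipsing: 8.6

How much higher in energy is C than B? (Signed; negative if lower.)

C is eclipsed. SH at 0° is eclipsed with H at 0° (6.8); H at 120° is eclipsed with CH3 at 120° (6.7); NH2 at 240° is eclipsed with CH2Cl at 240° (12.5). Total 26.0 kJ/mol.
B is eclipsed. SH at 0° is eclipsed with CH2Cl at 0° (12.9); H at 120° is eclipsed with H at 120° (4.5); NH2 at 240° is eclipsed with CH3 at 240° (10.2). Total 27.6 kJ/mol.
E(C) − E(B) = 26.0 − 27.6 = -1.6 kJ/mol.

-1.6 kJ/mol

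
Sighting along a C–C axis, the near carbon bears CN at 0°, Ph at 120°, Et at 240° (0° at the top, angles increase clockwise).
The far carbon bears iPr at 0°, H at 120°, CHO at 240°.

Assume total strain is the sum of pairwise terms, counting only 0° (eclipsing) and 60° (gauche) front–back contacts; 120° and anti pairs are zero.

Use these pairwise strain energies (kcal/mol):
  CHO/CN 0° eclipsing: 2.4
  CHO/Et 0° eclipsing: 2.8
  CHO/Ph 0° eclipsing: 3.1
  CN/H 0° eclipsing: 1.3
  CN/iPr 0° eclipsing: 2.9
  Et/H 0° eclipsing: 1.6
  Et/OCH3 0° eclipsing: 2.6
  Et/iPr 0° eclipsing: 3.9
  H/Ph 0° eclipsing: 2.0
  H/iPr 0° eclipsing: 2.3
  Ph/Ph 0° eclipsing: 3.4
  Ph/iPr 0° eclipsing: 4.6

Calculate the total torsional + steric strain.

7.7 kcal/mol

This conformer is eclipsed. CN at 0° is eclipsed with iPr at 0° (2.9); Ph at 120° is eclipsed with H at 120° (2.0); Et at 240° is eclipsed with CHO at 240° (2.8). Total 7.7 kcal/mol.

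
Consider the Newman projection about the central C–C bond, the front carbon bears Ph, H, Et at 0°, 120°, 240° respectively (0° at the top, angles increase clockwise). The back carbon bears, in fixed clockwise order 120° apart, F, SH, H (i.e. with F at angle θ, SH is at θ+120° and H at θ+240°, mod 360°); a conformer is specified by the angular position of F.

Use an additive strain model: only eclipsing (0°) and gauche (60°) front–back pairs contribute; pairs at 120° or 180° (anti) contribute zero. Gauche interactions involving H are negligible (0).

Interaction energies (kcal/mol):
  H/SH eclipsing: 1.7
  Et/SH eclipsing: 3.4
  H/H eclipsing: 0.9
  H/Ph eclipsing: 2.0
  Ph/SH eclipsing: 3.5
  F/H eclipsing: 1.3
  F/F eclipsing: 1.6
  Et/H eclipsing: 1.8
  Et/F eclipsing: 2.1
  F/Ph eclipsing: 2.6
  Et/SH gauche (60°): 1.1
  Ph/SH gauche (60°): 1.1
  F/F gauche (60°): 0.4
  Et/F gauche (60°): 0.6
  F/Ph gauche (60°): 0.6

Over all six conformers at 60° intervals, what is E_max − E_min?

5.0 kcal/mol

F at 0° (eclipsed): Ph–F eclipsed, H–SH eclipsed, Et–H eclipsed; 2.6 + 1.7 + 1.8 = 6.1 kcal/mol.
F at 60° (staggered): Ph–F gauche, Et–SH gauche; 0.6 + 1.1 = 1.7 kcal/mol.
F at 120° (eclipsed): Ph–H eclipsed, H–F eclipsed, Et–SH eclipsed; 2.0 + 1.3 + 3.4 = 6.7 kcal/mol.
F at 180° (staggered): Ph–SH gauche, Et–F gauche, Et–SH gauche; 1.1 + 0.6 + 1.1 = 2.8 kcal/mol.
F at 240° (eclipsed): Ph–SH eclipsed, H–H eclipsed, Et–F eclipsed; 3.5 + 0.9 + 2.1 = 6.5 kcal/mol.
F at 300° (staggered): Ph–F gauche, Ph–SH gauche, Et–F gauche; 0.6 + 1.1 + 0.6 = 2.3 kcal/mol.
Max at 120° (6.7 kcal/mol), min at 60° (1.7 kcal/mol); barrier = 5.0 kcal/mol.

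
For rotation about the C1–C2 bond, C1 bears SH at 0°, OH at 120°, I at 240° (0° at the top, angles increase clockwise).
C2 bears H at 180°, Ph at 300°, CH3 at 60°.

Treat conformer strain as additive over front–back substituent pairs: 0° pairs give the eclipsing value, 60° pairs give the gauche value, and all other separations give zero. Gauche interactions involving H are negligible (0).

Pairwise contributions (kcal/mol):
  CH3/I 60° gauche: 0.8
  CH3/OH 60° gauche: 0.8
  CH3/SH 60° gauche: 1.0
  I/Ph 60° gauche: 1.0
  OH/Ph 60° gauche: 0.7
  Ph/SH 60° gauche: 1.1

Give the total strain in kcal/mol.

This conformer (staggered): SH(0°)/Ph(300°) gauche 1.1; SH(0°)/CH3(60°) gauche 1.0; OH(120°)/CH3(60°) gauche 0.8; I(240°)/Ph(300°) gauche 1.0 → 3.9 kcal/mol.

3.9 kcal/mol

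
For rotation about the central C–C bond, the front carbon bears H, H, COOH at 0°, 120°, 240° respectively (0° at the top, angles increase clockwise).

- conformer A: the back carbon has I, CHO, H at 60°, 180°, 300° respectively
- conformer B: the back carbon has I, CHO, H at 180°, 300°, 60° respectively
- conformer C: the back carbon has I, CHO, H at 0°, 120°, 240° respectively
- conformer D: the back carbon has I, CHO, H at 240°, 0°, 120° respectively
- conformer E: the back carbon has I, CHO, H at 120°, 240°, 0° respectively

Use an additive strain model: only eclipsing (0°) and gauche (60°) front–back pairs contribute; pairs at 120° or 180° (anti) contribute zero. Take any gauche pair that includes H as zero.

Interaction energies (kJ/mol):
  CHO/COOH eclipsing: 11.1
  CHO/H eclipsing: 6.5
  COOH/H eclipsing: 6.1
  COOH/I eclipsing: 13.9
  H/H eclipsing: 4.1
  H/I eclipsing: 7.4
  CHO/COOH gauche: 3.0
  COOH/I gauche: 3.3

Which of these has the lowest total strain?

A (staggered): COOH(240°)/CHO(180°) gauche 3.0 → 3.0 kJ/mol.
B (staggered): COOH(240°)/I(180°) gauche 3.3; COOH(240°)/CHO(300°) gauche 3.0 → 6.3 kJ/mol.
C (eclipsed): H(0°)/I(0°) eclipsed 7.4; H(120°)/CHO(120°) eclipsed 6.5; COOH(240°)/H(240°) eclipsed 6.1 → 20.0 kJ/mol.
D (eclipsed): H(0°)/CHO(0°) eclipsed 6.5; H(120°)/H(120°) eclipsed 4.1; COOH(240°)/I(240°) eclipsed 13.9 → 24.5 kJ/mol.
E (eclipsed): H(0°)/H(0°) eclipsed 4.1; H(120°)/I(120°) eclipsed 7.4; COOH(240°)/CHO(240°) eclipsed 11.1 → 22.6 kJ/mol.
A has the lowest total (3.0 kJ/mol).

A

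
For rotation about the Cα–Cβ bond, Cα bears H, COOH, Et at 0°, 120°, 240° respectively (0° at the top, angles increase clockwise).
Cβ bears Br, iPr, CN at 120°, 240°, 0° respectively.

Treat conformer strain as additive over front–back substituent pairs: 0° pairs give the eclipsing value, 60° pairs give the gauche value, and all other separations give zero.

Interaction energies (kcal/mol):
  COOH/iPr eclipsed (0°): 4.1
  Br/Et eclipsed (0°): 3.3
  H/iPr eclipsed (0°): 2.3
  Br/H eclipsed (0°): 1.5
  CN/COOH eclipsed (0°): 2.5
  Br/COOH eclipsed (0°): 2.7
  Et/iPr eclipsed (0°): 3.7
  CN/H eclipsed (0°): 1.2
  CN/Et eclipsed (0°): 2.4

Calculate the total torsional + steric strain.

This conformer (eclipsed): H(0°)/CN(0°) eclipsed 1.2; COOH(120°)/Br(120°) eclipsed 2.7; Et(240°)/iPr(240°) eclipsed 3.7 → 7.6 kcal/mol.

7.6 kcal/mol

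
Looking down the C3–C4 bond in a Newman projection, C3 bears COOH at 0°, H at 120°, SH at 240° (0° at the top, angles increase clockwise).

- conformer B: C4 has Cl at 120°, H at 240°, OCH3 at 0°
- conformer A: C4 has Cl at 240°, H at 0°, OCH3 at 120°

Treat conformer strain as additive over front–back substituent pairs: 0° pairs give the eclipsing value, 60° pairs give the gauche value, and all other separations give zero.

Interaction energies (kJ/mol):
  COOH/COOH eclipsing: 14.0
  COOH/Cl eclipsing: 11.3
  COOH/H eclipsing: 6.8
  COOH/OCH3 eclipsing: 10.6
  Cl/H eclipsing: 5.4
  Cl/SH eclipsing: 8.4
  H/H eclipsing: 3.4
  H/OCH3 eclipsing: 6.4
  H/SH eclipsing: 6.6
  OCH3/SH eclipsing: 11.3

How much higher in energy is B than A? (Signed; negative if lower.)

+1.0 kJ/mol

B (eclipsed): COOH–OCH3 eclipsed, H–Cl eclipsed, SH–H eclipsed; 10.6 + 5.4 + 6.6 = 22.6 kJ/mol.
A (eclipsed): COOH–H eclipsed, H–OCH3 eclipsed, SH–Cl eclipsed; 6.8 + 6.4 + 8.4 = 21.6 kJ/mol.
E(B) − E(A) = 22.6 − 21.6 = +1.0 kJ/mol.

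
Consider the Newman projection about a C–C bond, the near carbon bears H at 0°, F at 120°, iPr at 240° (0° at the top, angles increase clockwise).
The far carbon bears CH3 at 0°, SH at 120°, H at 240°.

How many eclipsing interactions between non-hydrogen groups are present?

1

Non-H eclipsing pairs: F(120°)/SH(120°) — 1 interaction.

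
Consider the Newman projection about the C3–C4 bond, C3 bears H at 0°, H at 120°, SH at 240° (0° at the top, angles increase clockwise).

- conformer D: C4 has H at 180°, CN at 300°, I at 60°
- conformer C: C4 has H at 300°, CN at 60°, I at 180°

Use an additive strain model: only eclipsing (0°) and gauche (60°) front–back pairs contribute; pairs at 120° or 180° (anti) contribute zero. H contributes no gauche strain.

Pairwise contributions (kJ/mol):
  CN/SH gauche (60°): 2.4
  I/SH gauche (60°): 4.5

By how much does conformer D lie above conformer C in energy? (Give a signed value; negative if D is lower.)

-2.1 kJ/mol

D is staggered. SH at 240° is gauche with CN at 300° (2.4). Total 2.4 kJ/mol.
C is staggered. SH at 240° is gauche with I at 180° (4.5). Total 4.5 kJ/mol.
E(D) − E(C) = 2.4 − 4.5 = -2.1 kJ/mol.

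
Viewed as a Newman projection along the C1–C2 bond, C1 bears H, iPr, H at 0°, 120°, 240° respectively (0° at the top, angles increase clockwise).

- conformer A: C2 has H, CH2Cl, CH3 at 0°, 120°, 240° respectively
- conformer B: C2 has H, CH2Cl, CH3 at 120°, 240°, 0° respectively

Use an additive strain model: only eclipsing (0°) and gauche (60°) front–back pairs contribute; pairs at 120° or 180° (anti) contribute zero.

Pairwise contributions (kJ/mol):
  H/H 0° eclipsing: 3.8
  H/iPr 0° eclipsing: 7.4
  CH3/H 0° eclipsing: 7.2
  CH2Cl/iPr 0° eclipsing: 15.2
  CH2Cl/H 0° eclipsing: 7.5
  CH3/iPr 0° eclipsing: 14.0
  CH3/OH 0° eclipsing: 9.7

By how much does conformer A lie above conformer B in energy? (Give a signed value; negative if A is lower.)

A (eclipsed): H–H eclipsed, iPr–CH2Cl eclipsed, H–CH3 eclipsed; 3.8 + 15.2 + 7.2 = 26.2 kJ/mol.
B (eclipsed): H–CH3 eclipsed, iPr–H eclipsed, H–CH2Cl eclipsed; 7.2 + 7.4 + 7.5 = 22.1 kJ/mol.
E(A) − E(B) = 26.2 − 22.1 = +4.1 kJ/mol.

+4.1 kJ/mol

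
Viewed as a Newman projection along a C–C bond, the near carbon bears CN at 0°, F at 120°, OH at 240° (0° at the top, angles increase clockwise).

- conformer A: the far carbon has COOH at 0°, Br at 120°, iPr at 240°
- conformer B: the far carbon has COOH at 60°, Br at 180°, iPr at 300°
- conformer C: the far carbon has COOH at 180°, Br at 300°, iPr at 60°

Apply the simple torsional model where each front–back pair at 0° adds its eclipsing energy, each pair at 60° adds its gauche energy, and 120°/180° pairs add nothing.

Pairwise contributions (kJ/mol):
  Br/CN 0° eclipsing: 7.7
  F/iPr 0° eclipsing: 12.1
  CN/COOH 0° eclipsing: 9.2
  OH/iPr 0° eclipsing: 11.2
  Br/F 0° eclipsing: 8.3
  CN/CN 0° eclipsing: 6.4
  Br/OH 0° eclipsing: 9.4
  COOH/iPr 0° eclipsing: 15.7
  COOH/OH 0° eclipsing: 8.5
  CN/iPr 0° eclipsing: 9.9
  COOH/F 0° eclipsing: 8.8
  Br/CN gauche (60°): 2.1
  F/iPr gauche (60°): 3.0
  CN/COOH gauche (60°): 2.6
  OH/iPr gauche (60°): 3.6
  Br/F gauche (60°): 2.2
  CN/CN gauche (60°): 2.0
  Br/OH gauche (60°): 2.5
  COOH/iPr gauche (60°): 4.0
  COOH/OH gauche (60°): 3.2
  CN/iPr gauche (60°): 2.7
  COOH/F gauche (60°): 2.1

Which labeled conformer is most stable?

A (eclipsed): CN(0°)/COOH(0°) eclipsed 9.2; F(120°)/Br(120°) eclipsed 8.3; OH(240°)/iPr(240°) eclipsed 11.2 → 28.7 kJ/mol.
B (staggered): CN(0°)/COOH(60°) gauche 2.6; CN(0°)/iPr(300°) gauche 2.7; F(120°)/COOH(60°) gauche 2.1; F(120°)/Br(180°) gauche 2.2; OH(240°)/Br(180°) gauche 2.5; OH(240°)/iPr(300°) gauche 3.6 → 15.7 kJ/mol.
C (staggered): CN(0°)/Br(300°) gauche 2.1; CN(0°)/iPr(60°) gauche 2.7; F(120°)/COOH(180°) gauche 2.1; F(120°)/iPr(60°) gauche 3.0; OH(240°)/COOH(180°) gauche 3.2; OH(240°)/Br(300°) gauche 2.5 → 15.6 kJ/mol.
C has the lowest total (15.6 kJ/mol).

C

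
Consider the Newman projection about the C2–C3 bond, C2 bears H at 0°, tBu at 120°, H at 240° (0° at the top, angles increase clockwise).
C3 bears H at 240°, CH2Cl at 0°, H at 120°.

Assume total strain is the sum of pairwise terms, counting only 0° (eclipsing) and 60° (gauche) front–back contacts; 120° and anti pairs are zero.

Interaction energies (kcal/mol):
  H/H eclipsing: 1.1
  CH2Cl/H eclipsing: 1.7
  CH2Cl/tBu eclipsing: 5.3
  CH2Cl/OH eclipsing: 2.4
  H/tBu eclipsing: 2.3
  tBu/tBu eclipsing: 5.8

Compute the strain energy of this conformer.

This conformer (eclipsed): H–CH2Cl eclipsed, tBu–H eclipsed, H–H eclipsed; 1.7 + 2.3 + 1.1 = 5.1 kcal/mol.

5.1 kcal/mol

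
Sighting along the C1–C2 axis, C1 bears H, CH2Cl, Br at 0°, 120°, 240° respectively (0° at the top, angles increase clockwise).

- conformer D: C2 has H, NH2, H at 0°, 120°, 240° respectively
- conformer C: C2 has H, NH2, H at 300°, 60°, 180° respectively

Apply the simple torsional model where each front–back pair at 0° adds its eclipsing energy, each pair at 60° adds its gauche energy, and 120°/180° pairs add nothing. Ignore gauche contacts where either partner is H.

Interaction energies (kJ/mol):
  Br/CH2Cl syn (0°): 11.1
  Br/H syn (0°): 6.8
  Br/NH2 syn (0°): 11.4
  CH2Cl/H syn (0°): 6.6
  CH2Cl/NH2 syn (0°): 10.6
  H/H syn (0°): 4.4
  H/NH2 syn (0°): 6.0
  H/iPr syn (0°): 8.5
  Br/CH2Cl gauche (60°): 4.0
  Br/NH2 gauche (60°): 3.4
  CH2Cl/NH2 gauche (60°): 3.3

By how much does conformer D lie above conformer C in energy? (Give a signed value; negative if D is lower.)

+18.5 kJ/mol

D is eclipsed. H at 0° is eclipsed with H at 0° (4.4); CH2Cl at 120° is eclipsed with NH2 at 120° (10.6); Br at 240° is eclipsed with H at 240° (6.8). Total 21.8 kJ/mol.
C is staggered. CH2Cl at 120° is gauche with NH2 at 60° (3.3). Total 3.3 kJ/mol.
E(D) − E(C) = 21.8 − 3.3 = +18.5 kJ/mol.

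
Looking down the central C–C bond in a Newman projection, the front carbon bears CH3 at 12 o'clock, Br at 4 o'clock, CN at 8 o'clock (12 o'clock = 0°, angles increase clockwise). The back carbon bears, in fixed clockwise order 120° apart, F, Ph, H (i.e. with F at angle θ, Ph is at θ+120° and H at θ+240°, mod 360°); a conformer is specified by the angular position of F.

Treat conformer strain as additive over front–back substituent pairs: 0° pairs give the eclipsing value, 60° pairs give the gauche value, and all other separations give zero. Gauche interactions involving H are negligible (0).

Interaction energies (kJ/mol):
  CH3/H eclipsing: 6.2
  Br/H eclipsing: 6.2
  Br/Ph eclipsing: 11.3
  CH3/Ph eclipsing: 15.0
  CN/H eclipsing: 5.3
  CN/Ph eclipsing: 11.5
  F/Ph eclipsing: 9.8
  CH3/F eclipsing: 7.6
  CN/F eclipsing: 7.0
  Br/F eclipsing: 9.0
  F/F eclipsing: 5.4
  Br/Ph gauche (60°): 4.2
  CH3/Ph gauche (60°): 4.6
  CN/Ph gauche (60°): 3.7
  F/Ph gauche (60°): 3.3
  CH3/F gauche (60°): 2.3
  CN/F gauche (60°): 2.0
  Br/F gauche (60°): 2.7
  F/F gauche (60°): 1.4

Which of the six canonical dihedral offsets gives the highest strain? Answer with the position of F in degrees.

240°

F at 0° (eclipsed): CH3–F eclipsed, Br–Ph eclipsed, CN–H eclipsed; 7.6 + 11.3 + 5.3 = 24.2 kJ/mol.
F at 60° (staggered): CH3–F gauche, Br–F gauche, Br–Ph gauche, CN–Ph gauche; 2.3 + 2.7 + 4.2 + 3.7 = 12.9 kJ/mol.
F at 120° (eclipsed): CH3–H eclipsed, Br–F eclipsed, CN–Ph eclipsed; 6.2 + 9.0 + 11.5 = 26.7 kJ/mol.
F at 180° (staggered): CH3–Ph gauche, Br–F gauche, CN–F gauche, CN–Ph gauche; 4.6 + 2.7 + 2.0 + 3.7 = 13.0 kJ/mol.
F at 240° (eclipsed): CH3–Ph eclipsed, Br–H eclipsed, CN–F eclipsed; 15.0 + 6.2 + 7.0 = 28.2 kJ/mol.
F at 300° (staggered): CH3–F gauche, CH3–Ph gauche, Br–Ph gauche, CN–F gauche; 2.3 + 4.6 + 4.2 + 2.0 = 13.1 kJ/mol.
The maximum (28.2 kJ/mol) occurs with F at 240°.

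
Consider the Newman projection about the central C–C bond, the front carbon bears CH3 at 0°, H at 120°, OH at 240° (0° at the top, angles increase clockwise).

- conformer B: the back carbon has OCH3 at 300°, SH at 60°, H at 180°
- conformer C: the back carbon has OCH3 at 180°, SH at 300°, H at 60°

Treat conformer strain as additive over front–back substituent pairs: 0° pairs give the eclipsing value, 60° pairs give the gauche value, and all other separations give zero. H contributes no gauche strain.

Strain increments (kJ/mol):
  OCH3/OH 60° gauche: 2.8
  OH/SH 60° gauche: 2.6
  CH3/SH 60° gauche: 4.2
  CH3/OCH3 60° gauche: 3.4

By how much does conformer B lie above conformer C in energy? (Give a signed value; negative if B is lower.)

B (staggered): CH3–OCH3 gauche, CH3–SH gauche, OH–OCH3 gauche; 3.4 + 4.2 + 2.8 = 10.4 kJ/mol.
C (staggered): CH3–SH gauche, OH–OCH3 gauche, OH–SH gauche; 4.2 + 2.8 + 2.6 = 9.6 kJ/mol.
E(B) − E(C) = 10.4 − 9.6 = +0.8 kJ/mol.

+0.8 kJ/mol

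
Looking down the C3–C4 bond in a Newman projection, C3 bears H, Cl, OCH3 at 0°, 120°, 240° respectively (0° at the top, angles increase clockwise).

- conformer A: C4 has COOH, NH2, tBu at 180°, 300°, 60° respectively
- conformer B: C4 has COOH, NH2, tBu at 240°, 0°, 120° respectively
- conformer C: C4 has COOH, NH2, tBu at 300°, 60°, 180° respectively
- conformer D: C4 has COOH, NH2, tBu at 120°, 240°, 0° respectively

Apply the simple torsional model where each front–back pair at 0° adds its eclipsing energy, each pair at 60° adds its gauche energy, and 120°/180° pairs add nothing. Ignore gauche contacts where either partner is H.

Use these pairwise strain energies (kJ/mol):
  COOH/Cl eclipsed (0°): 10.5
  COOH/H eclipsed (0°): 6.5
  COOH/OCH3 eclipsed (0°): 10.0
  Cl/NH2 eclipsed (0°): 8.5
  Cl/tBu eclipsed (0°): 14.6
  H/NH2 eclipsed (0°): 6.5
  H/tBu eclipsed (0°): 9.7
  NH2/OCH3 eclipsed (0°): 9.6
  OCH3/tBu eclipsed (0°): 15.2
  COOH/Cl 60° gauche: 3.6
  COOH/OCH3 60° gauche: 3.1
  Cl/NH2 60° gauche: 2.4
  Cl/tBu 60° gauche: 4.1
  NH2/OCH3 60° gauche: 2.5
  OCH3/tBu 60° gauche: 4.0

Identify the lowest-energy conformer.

A

A is staggered. Cl at 120° is gauche with COOH at 180° (3.6); Cl at 120° is gauche with tBu at 60° (4.1); OCH3 at 240° is gauche with COOH at 180° (3.1); OCH3 at 240° is gauche with NH2 at 300° (2.5). Total 13.3 kJ/mol.
B is eclipsed. H at 0° is eclipsed with NH2 at 0° (6.5); Cl at 120° is eclipsed with tBu at 120° (14.6); OCH3 at 240° is eclipsed with COOH at 240° (10.0). Total 31.1 kJ/mol.
C is staggered. Cl at 120° is gauche with NH2 at 60° (2.4); Cl at 120° is gauche with tBu at 180° (4.1); OCH3 at 240° is gauche with COOH at 300° (3.1); OCH3 at 240° is gauche with tBu at 180° (4.0). Total 13.6 kJ/mol.
D is eclipsed. H at 0° is eclipsed with tBu at 0° (9.7); Cl at 120° is eclipsed with COOH at 120° (10.5); OCH3 at 240° is eclipsed with NH2 at 240° (9.6). Total 29.8 kJ/mol.
A has the lowest total (13.3 kJ/mol).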